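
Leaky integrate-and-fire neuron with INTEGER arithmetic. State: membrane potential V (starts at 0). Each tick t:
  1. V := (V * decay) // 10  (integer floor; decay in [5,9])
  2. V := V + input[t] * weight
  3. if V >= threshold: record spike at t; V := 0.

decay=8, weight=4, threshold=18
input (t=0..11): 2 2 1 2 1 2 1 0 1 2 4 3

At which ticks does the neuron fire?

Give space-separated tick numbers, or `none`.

Answer: 3 10

Derivation:
t=0: input=2 -> V=8
t=1: input=2 -> V=14
t=2: input=1 -> V=15
t=3: input=2 -> V=0 FIRE
t=4: input=1 -> V=4
t=5: input=2 -> V=11
t=6: input=1 -> V=12
t=7: input=0 -> V=9
t=8: input=1 -> V=11
t=9: input=2 -> V=16
t=10: input=4 -> V=0 FIRE
t=11: input=3 -> V=12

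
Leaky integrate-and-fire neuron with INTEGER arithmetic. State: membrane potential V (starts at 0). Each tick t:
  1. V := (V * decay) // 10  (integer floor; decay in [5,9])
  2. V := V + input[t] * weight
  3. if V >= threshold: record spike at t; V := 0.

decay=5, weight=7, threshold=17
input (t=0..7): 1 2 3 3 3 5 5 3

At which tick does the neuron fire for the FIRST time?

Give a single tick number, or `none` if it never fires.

t=0: input=1 -> V=7
t=1: input=2 -> V=0 FIRE
t=2: input=3 -> V=0 FIRE
t=3: input=3 -> V=0 FIRE
t=4: input=3 -> V=0 FIRE
t=5: input=5 -> V=0 FIRE
t=6: input=5 -> V=0 FIRE
t=7: input=3 -> V=0 FIRE

Answer: 1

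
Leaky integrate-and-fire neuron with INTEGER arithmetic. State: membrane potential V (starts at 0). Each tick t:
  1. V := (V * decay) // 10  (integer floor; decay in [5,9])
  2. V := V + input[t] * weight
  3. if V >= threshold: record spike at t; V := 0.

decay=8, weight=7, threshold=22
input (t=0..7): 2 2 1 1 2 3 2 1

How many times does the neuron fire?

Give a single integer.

Answer: 3

Derivation:
t=0: input=2 -> V=14
t=1: input=2 -> V=0 FIRE
t=2: input=1 -> V=7
t=3: input=1 -> V=12
t=4: input=2 -> V=0 FIRE
t=5: input=3 -> V=21
t=6: input=2 -> V=0 FIRE
t=7: input=1 -> V=7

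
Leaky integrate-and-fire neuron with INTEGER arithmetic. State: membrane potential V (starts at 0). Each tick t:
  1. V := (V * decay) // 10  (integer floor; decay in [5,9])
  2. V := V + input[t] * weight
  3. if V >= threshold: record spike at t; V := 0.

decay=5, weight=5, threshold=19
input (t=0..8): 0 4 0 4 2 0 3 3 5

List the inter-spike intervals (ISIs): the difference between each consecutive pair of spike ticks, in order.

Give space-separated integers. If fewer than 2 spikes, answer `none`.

Answer: 2 4 1

Derivation:
t=0: input=0 -> V=0
t=1: input=4 -> V=0 FIRE
t=2: input=0 -> V=0
t=3: input=4 -> V=0 FIRE
t=4: input=2 -> V=10
t=5: input=0 -> V=5
t=6: input=3 -> V=17
t=7: input=3 -> V=0 FIRE
t=8: input=5 -> V=0 FIRE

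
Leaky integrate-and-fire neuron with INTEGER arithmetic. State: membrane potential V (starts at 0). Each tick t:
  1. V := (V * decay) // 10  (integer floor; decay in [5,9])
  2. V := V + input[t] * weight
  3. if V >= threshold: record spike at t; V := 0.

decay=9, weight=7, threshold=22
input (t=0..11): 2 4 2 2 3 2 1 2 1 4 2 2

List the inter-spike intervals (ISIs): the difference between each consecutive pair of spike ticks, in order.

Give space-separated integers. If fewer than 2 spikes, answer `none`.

Answer: 2 2 3 1 2

Derivation:
t=0: input=2 -> V=14
t=1: input=4 -> V=0 FIRE
t=2: input=2 -> V=14
t=3: input=2 -> V=0 FIRE
t=4: input=3 -> V=21
t=5: input=2 -> V=0 FIRE
t=6: input=1 -> V=7
t=7: input=2 -> V=20
t=8: input=1 -> V=0 FIRE
t=9: input=4 -> V=0 FIRE
t=10: input=2 -> V=14
t=11: input=2 -> V=0 FIRE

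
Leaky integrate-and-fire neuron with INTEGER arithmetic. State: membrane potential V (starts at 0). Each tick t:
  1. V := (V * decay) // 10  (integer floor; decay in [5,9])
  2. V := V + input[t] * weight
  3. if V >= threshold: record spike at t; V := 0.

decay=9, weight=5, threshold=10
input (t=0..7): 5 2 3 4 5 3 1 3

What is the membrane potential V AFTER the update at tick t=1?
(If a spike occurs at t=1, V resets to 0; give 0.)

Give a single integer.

t=0: input=5 -> V=0 FIRE
t=1: input=2 -> V=0 FIRE
t=2: input=3 -> V=0 FIRE
t=3: input=4 -> V=0 FIRE
t=4: input=5 -> V=0 FIRE
t=5: input=3 -> V=0 FIRE
t=6: input=1 -> V=5
t=7: input=3 -> V=0 FIRE

Answer: 0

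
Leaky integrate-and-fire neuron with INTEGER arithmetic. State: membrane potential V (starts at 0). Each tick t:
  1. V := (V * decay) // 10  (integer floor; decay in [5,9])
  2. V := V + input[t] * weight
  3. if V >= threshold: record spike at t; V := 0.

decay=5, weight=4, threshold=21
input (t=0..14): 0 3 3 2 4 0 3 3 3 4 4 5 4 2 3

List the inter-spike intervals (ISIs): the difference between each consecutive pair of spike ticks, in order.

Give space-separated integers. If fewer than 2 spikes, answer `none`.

Answer: 4 2 2

Derivation:
t=0: input=0 -> V=0
t=1: input=3 -> V=12
t=2: input=3 -> V=18
t=3: input=2 -> V=17
t=4: input=4 -> V=0 FIRE
t=5: input=0 -> V=0
t=6: input=3 -> V=12
t=7: input=3 -> V=18
t=8: input=3 -> V=0 FIRE
t=9: input=4 -> V=16
t=10: input=4 -> V=0 FIRE
t=11: input=5 -> V=20
t=12: input=4 -> V=0 FIRE
t=13: input=2 -> V=8
t=14: input=3 -> V=16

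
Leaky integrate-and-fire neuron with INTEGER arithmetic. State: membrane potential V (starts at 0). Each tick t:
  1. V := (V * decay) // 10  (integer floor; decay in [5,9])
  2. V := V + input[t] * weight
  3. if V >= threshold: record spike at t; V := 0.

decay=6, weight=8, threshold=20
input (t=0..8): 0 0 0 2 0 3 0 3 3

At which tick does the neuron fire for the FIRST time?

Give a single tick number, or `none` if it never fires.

Answer: 5

Derivation:
t=0: input=0 -> V=0
t=1: input=0 -> V=0
t=2: input=0 -> V=0
t=3: input=2 -> V=16
t=4: input=0 -> V=9
t=5: input=3 -> V=0 FIRE
t=6: input=0 -> V=0
t=7: input=3 -> V=0 FIRE
t=8: input=3 -> V=0 FIRE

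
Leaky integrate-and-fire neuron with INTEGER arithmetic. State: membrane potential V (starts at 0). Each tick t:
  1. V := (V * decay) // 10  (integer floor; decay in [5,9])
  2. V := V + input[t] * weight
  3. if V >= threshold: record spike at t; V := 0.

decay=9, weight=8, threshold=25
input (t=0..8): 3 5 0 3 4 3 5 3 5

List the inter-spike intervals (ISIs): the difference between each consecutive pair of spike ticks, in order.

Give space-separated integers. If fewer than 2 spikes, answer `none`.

t=0: input=3 -> V=24
t=1: input=5 -> V=0 FIRE
t=2: input=0 -> V=0
t=3: input=3 -> V=24
t=4: input=4 -> V=0 FIRE
t=5: input=3 -> V=24
t=6: input=5 -> V=0 FIRE
t=7: input=3 -> V=24
t=8: input=5 -> V=0 FIRE

Answer: 3 2 2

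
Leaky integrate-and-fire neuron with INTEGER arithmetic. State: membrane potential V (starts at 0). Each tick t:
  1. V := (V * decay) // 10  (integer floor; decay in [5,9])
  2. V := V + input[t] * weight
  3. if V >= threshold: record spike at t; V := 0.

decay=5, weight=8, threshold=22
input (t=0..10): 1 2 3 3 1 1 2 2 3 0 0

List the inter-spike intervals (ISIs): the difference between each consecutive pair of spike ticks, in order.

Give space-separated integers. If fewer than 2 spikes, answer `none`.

t=0: input=1 -> V=8
t=1: input=2 -> V=20
t=2: input=3 -> V=0 FIRE
t=3: input=3 -> V=0 FIRE
t=4: input=1 -> V=8
t=5: input=1 -> V=12
t=6: input=2 -> V=0 FIRE
t=7: input=2 -> V=16
t=8: input=3 -> V=0 FIRE
t=9: input=0 -> V=0
t=10: input=0 -> V=0

Answer: 1 3 2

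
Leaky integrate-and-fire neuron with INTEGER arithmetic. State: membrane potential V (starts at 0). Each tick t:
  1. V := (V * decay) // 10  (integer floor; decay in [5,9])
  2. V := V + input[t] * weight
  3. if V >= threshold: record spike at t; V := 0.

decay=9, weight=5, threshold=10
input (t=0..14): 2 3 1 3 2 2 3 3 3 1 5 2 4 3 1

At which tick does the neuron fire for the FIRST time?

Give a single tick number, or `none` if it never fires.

Answer: 0

Derivation:
t=0: input=2 -> V=0 FIRE
t=1: input=3 -> V=0 FIRE
t=2: input=1 -> V=5
t=3: input=3 -> V=0 FIRE
t=4: input=2 -> V=0 FIRE
t=5: input=2 -> V=0 FIRE
t=6: input=3 -> V=0 FIRE
t=7: input=3 -> V=0 FIRE
t=8: input=3 -> V=0 FIRE
t=9: input=1 -> V=5
t=10: input=5 -> V=0 FIRE
t=11: input=2 -> V=0 FIRE
t=12: input=4 -> V=0 FIRE
t=13: input=3 -> V=0 FIRE
t=14: input=1 -> V=5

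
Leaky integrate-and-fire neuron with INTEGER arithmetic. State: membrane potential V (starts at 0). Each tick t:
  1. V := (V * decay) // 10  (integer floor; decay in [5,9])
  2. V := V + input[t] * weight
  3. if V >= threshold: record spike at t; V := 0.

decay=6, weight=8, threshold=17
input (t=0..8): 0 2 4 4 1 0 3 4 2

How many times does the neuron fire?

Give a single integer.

t=0: input=0 -> V=0
t=1: input=2 -> V=16
t=2: input=4 -> V=0 FIRE
t=3: input=4 -> V=0 FIRE
t=4: input=1 -> V=8
t=5: input=0 -> V=4
t=6: input=3 -> V=0 FIRE
t=7: input=4 -> V=0 FIRE
t=8: input=2 -> V=16

Answer: 4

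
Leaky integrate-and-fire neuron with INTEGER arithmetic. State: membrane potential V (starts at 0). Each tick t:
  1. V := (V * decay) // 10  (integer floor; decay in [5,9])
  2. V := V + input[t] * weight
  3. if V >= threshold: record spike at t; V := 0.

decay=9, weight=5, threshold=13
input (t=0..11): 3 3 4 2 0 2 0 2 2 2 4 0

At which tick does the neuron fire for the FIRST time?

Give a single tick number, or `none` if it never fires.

t=0: input=3 -> V=0 FIRE
t=1: input=3 -> V=0 FIRE
t=2: input=4 -> V=0 FIRE
t=3: input=2 -> V=10
t=4: input=0 -> V=9
t=5: input=2 -> V=0 FIRE
t=6: input=0 -> V=0
t=7: input=2 -> V=10
t=8: input=2 -> V=0 FIRE
t=9: input=2 -> V=10
t=10: input=4 -> V=0 FIRE
t=11: input=0 -> V=0

Answer: 0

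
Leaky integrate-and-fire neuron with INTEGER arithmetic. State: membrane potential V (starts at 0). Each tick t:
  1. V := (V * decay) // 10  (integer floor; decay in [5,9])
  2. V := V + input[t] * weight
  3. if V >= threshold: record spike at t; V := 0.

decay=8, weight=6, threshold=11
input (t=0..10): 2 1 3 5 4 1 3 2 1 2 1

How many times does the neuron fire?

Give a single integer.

Answer: 7

Derivation:
t=0: input=2 -> V=0 FIRE
t=1: input=1 -> V=6
t=2: input=3 -> V=0 FIRE
t=3: input=5 -> V=0 FIRE
t=4: input=4 -> V=0 FIRE
t=5: input=1 -> V=6
t=6: input=3 -> V=0 FIRE
t=7: input=2 -> V=0 FIRE
t=8: input=1 -> V=6
t=9: input=2 -> V=0 FIRE
t=10: input=1 -> V=6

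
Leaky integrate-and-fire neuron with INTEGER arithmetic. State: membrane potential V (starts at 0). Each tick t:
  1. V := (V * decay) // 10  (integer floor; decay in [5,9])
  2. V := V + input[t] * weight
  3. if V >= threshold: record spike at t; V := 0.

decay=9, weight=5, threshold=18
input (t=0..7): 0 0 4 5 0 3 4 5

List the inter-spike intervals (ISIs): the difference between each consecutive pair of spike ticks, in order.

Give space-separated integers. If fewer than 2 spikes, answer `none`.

t=0: input=0 -> V=0
t=1: input=0 -> V=0
t=2: input=4 -> V=0 FIRE
t=3: input=5 -> V=0 FIRE
t=4: input=0 -> V=0
t=5: input=3 -> V=15
t=6: input=4 -> V=0 FIRE
t=7: input=5 -> V=0 FIRE

Answer: 1 3 1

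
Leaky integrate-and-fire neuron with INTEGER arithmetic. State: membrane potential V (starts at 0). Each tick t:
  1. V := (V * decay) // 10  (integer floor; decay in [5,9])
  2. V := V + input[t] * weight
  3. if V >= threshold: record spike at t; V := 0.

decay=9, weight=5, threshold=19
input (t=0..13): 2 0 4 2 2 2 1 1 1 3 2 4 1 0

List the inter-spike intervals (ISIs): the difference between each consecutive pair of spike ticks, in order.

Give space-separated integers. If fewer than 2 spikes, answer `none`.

t=0: input=2 -> V=10
t=1: input=0 -> V=9
t=2: input=4 -> V=0 FIRE
t=3: input=2 -> V=10
t=4: input=2 -> V=0 FIRE
t=5: input=2 -> V=10
t=6: input=1 -> V=14
t=7: input=1 -> V=17
t=8: input=1 -> V=0 FIRE
t=9: input=3 -> V=15
t=10: input=2 -> V=0 FIRE
t=11: input=4 -> V=0 FIRE
t=12: input=1 -> V=5
t=13: input=0 -> V=4

Answer: 2 4 2 1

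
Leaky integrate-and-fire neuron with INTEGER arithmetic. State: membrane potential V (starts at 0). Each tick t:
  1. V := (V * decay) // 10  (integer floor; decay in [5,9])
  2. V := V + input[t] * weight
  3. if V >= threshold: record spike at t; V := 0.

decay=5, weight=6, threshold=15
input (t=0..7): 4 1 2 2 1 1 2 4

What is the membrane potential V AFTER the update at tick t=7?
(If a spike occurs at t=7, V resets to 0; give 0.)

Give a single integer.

t=0: input=4 -> V=0 FIRE
t=1: input=1 -> V=6
t=2: input=2 -> V=0 FIRE
t=3: input=2 -> V=12
t=4: input=1 -> V=12
t=5: input=1 -> V=12
t=6: input=2 -> V=0 FIRE
t=7: input=4 -> V=0 FIRE

Answer: 0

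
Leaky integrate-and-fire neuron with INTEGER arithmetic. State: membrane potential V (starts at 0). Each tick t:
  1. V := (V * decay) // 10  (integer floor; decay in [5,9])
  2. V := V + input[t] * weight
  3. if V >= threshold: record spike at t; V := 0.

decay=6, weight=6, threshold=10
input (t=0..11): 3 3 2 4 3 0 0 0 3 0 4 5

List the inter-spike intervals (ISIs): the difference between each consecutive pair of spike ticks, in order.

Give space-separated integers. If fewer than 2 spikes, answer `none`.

t=0: input=3 -> V=0 FIRE
t=1: input=3 -> V=0 FIRE
t=2: input=2 -> V=0 FIRE
t=3: input=4 -> V=0 FIRE
t=4: input=3 -> V=0 FIRE
t=5: input=0 -> V=0
t=6: input=0 -> V=0
t=7: input=0 -> V=0
t=8: input=3 -> V=0 FIRE
t=9: input=0 -> V=0
t=10: input=4 -> V=0 FIRE
t=11: input=5 -> V=0 FIRE

Answer: 1 1 1 1 4 2 1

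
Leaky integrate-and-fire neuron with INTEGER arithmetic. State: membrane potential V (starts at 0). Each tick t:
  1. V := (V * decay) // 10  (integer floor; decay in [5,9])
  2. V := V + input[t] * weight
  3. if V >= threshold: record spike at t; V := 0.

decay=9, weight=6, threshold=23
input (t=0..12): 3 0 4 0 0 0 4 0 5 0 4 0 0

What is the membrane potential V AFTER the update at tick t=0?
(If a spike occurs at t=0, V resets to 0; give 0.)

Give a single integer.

t=0: input=3 -> V=18
t=1: input=0 -> V=16
t=2: input=4 -> V=0 FIRE
t=3: input=0 -> V=0
t=4: input=0 -> V=0
t=5: input=0 -> V=0
t=6: input=4 -> V=0 FIRE
t=7: input=0 -> V=0
t=8: input=5 -> V=0 FIRE
t=9: input=0 -> V=0
t=10: input=4 -> V=0 FIRE
t=11: input=0 -> V=0
t=12: input=0 -> V=0

Answer: 18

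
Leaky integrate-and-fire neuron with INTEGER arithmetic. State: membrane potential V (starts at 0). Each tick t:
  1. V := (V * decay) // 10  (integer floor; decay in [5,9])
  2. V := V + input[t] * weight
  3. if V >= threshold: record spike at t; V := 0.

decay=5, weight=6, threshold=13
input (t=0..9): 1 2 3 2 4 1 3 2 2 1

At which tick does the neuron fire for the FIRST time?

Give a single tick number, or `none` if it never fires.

t=0: input=1 -> V=6
t=1: input=2 -> V=0 FIRE
t=2: input=3 -> V=0 FIRE
t=3: input=2 -> V=12
t=4: input=4 -> V=0 FIRE
t=5: input=1 -> V=6
t=6: input=3 -> V=0 FIRE
t=7: input=2 -> V=12
t=8: input=2 -> V=0 FIRE
t=9: input=1 -> V=6

Answer: 1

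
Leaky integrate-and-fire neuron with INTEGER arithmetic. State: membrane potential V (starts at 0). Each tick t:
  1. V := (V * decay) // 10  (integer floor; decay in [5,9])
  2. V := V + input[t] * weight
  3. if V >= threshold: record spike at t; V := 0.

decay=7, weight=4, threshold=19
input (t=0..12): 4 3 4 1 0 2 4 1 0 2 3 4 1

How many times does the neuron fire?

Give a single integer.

Answer: 3

Derivation:
t=0: input=4 -> V=16
t=1: input=3 -> V=0 FIRE
t=2: input=4 -> V=16
t=3: input=1 -> V=15
t=4: input=0 -> V=10
t=5: input=2 -> V=15
t=6: input=4 -> V=0 FIRE
t=7: input=1 -> V=4
t=8: input=0 -> V=2
t=9: input=2 -> V=9
t=10: input=3 -> V=18
t=11: input=4 -> V=0 FIRE
t=12: input=1 -> V=4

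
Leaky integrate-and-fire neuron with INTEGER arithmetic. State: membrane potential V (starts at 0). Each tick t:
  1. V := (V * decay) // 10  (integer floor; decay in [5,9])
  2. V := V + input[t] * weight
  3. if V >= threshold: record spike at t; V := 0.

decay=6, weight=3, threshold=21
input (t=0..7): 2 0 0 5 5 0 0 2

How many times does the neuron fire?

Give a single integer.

t=0: input=2 -> V=6
t=1: input=0 -> V=3
t=2: input=0 -> V=1
t=3: input=5 -> V=15
t=4: input=5 -> V=0 FIRE
t=5: input=0 -> V=0
t=6: input=0 -> V=0
t=7: input=2 -> V=6

Answer: 1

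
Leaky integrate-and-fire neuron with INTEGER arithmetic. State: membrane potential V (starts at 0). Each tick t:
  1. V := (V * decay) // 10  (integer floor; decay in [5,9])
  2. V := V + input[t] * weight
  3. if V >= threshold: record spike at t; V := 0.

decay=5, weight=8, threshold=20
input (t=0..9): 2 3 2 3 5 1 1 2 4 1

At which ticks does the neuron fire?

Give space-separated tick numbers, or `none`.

t=0: input=2 -> V=16
t=1: input=3 -> V=0 FIRE
t=2: input=2 -> V=16
t=3: input=3 -> V=0 FIRE
t=4: input=5 -> V=0 FIRE
t=5: input=1 -> V=8
t=6: input=1 -> V=12
t=7: input=2 -> V=0 FIRE
t=8: input=4 -> V=0 FIRE
t=9: input=1 -> V=8

Answer: 1 3 4 7 8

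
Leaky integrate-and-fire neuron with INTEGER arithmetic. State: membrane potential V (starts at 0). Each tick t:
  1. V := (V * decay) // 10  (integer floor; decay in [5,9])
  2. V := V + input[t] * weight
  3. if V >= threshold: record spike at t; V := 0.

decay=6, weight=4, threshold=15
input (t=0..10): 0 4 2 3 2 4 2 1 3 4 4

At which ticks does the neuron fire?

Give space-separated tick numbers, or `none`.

Answer: 1 3 5 8 9 10

Derivation:
t=0: input=0 -> V=0
t=1: input=4 -> V=0 FIRE
t=2: input=2 -> V=8
t=3: input=3 -> V=0 FIRE
t=4: input=2 -> V=8
t=5: input=4 -> V=0 FIRE
t=6: input=2 -> V=8
t=7: input=1 -> V=8
t=8: input=3 -> V=0 FIRE
t=9: input=4 -> V=0 FIRE
t=10: input=4 -> V=0 FIRE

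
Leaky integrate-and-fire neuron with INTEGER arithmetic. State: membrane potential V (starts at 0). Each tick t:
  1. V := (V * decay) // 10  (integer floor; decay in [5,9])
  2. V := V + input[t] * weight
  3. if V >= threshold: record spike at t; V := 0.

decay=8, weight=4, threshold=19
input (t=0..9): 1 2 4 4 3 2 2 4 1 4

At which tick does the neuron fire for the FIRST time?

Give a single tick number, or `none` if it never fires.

Answer: 2

Derivation:
t=0: input=1 -> V=4
t=1: input=2 -> V=11
t=2: input=4 -> V=0 FIRE
t=3: input=4 -> V=16
t=4: input=3 -> V=0 FIRE
t=5: input=2 -> V=8
t=6: input=2 -> V=14
t=7: input=4 -> V=0 FIRE
t=8: input=1 -> V=4
t=9: input=4 -> V=0 FIRE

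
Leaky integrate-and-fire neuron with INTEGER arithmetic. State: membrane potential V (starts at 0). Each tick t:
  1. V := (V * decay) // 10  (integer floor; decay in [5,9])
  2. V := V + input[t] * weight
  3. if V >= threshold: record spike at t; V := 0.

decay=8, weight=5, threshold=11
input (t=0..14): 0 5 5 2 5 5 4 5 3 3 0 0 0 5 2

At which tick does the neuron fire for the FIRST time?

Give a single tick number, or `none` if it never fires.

t=0: input=0 -> V=0
t=1: input=5 -> V=0 FIRE
t=2: input=5 -> V=0 FIRE
t=3: input=2 -> V=10
t=4: input=5 -> V=0 FIRE
t=5: input=5 -> V=0 FIRE
t=6: input=4 -> V=0 FIRE
t=7: input=5 -> V=0 FIRE
t=8: input=3 -> V=0 FIRE
t=9: input=3 -> V=0 FIRE
t=10: input=0 -> V=0
t=11: input=0 -> V=0
t=12: input=0 -> V=0
t=13: input=5 -> V=0 FIRE
t=14: input=2 -> V=10

Answer: 1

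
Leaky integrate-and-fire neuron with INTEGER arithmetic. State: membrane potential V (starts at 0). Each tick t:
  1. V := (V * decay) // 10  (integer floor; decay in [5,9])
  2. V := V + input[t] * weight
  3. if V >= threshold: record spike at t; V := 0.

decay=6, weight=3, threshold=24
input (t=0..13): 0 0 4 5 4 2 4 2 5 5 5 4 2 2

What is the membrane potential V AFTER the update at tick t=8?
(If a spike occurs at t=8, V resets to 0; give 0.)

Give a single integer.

t=0: input=0 -> V=0
t=1: input=0 -> V=0
t=2: input=4 -> V=12
t=3: input=5 -> V=22
t=4: input=4 -> V=0 FIRE
t=5: input=2 -> V=6
t=6: input=4 -> V=15
t=7: input=2 -> V=15
t=8: input=5 -> V=0 FIRE
t=9: input=5 -> V=15
t=10: input=5 -> V=0 FIRE
t=11: input=4 -> V=12
t=12: input=2 -> V=13
t=13: input=2 -> V=13

Answer: 0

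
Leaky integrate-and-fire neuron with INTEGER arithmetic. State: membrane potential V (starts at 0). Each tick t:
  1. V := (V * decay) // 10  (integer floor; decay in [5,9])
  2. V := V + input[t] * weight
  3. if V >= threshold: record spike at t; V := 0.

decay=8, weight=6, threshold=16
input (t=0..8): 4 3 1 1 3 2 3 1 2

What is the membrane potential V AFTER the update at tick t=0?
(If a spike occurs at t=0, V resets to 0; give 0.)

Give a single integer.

Answer: 0

Derivation:
t=0: input=4 -> V=0 FIRE
t=1: input=3 -> V=0 FIRE
t=2: input=1 -> V=6
t=3: input=1 -> V=10
t=4: input=3 -> V=0 FIRE
t=5: input=2 -> V=12
t=6: input=3 -> V=0 FIRE
t=7: input=1 -> V=6
t=8: input=2 -> V=0 FIRE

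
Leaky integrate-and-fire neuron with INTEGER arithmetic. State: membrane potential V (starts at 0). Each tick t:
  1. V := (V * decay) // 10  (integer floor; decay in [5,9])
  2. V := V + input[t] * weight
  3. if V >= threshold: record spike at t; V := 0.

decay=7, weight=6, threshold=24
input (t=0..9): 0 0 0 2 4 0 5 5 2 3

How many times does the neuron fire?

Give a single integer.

Answer: 4

Derivation:
t=0: input=0 -> V=0
t=1: input=0 -> V=0
t=2: input=0 -> V=0
t=3: input=2 -> V=12
t=4: input=4 -> V=0 FIRE
t=5: input=0 -> V=0
t=6: input=5 -> V=0 FIRE
t=7: input=5 -> V=0 FIRE
t=8: input=2 -> V=12
t=9: input=3 -> V=0 FIRE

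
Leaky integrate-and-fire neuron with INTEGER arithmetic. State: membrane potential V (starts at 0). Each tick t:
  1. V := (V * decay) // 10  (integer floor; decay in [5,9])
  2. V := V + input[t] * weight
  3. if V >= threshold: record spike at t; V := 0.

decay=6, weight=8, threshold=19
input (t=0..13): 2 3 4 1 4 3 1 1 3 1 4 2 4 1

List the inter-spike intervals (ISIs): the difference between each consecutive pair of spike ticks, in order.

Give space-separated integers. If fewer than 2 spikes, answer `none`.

t=0: input=2 -> V=16
t=1: input=3 -> V=0 FIRE
t=2: input=4 -> V=0 FIRE
t=3: input=1 -> V=8
t=4: input=4 -> V=0 FIRE
t=5: input=3 -> V=0 FIRE
t=6: input=1 -> V=8
t=7: input=1 -> V=12
t=8: input=3 -> V=0 FIRE
t=9: input=1 -> V=8
t=10: input=4 -> V=0 FIRE
t=11: input=2 -> V=16
t=12: input=4 -> V=0 FIRE
t=13: input=1 -> V=8

Answer: 1 2 1 3 2 2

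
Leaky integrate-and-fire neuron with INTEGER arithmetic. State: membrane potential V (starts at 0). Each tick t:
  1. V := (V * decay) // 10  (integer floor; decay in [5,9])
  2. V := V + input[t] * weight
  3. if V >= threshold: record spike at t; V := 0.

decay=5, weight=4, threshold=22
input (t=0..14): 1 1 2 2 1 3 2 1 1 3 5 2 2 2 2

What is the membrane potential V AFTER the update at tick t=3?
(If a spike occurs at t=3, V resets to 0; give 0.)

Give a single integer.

t=0: input=1 -> V=4
t=1: input=1 -> V=6
t=2: input=2 -> V=11
t=3: input=2 -> V=13
t=4: input=1 -> V=10
t=5: input=3 -> V=17
t=6: input=2 -> V=16
t=7: input=1 -> V=12
t=8: input=1 -> V=10
t=9: input=3 -> V=17
t=10: input=5 -> V=0 FIRE
t=11: input=2 -> V=8
t=12: input=2 -> V=12
t=13: input=2 -> V=14
t=14: input=2 -> V=15

Answer: 13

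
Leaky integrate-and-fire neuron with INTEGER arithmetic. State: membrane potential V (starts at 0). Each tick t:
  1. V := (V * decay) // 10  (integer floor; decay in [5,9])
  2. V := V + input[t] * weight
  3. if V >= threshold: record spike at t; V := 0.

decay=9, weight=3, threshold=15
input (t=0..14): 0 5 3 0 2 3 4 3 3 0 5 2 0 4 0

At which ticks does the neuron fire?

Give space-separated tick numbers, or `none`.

t=0: input=0 -> V=0
t=1: input=5 -> V=0 FIRE
t=2: input=3 -> V=9
t=3: input=0 -> V=8
t=4: input=2 -> V=13
t=5: input=3 -> V=0 FIRE
t=6: input=4 -> V=12
t=7: input=3 -> V=0 FIRE
t=8: input=3 -> V=9
t=9: input=0 -> V=8
t=10: input=5 -> V=0 FIRE
t=11: input=2 -> V=6
t=12: input=0 -> V=5
t=13: input=4 -> V=0 FIRE
t=14: input=0 -> V=0

Answer: 1 5 7 10 13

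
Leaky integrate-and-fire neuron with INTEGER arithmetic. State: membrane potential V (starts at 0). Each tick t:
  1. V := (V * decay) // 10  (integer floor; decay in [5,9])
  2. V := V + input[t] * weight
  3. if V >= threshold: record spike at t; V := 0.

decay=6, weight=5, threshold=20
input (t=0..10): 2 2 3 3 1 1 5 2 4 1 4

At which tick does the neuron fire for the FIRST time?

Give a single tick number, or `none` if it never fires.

Answer: 2

Derivation:
t=0: input=2 -> V=10
t=1: input=2 -> V=16
t=2: input=3 -> V=0 FIRE
t=3: input=3 -> V=15
t=4: input=1 -> V=14
t=5: input=1 -> V=13
t=6: input=5 -> V=0 FIRE
t=7: input=2 -> V=10
t=8: input=4 -> V=0 FIRE
t=9: input=1 -> V=5
t=10: input=4 -> V=0 FIRE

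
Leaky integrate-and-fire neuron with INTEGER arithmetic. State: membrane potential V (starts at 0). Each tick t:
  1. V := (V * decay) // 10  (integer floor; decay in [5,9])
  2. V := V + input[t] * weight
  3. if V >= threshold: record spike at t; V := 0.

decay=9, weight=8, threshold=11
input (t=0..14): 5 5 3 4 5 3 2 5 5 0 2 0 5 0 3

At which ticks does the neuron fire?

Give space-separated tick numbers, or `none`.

Answer: 0 1 2 3 4 5 6 7 8 10 12 14

Derivation:
t=0: input=5 -> V=0 FIRE
t=1: input=5 -> V=0 FIRE
t=2: input=3 -> V=0 FIRE
t=3: input=4 -> V=0 FIRE
t=4: input=5 -> V=0 FIRE
t=5: input=3 -> V=0 FIRE
t=6: input=2 -> V=0 FIRE
t=7: input=5 -> V=0 FIRE
t=8: input=5 -> V=0 FIRE
t=9: input=0 -> V=0
t=10: input=2 -> V=0 FIRE
t=11: input=0 -> V=0
t=12: input=5 -> V=0 FIRE
t=13: input=0 -> V=0
t=14: input=3 -> V=0 FIRE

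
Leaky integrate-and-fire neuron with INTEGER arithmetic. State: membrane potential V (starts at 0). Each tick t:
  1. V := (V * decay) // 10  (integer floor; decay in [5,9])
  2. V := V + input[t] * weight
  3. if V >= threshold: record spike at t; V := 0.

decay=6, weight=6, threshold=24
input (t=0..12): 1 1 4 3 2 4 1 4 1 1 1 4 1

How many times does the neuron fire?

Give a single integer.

t=0: input=1 -> V=6
t=1: input=1 -> V=9
t=2: input=4 -> V=0 FIRE
t=3: input=3 -> V=18
t=4: input=2 -> V=22
t=5: input=4 -> V=0 FIRE
t=6: input=1 -> V=6
t=7: input=4 -> V=0 FIRE
t=8: input=1 -> V=6
t=9: input=1 -> V=9
t=10: input=1 -> V=11
t=11: input=4 -> V=0 FIRE
t=12: input=1 -> V=6

Answer: 4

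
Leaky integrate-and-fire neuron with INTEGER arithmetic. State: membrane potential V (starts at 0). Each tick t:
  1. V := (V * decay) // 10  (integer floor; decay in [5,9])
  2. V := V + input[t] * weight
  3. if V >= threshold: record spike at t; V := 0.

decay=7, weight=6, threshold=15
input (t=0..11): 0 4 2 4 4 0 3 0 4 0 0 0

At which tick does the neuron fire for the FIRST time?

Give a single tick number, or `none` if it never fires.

Answer: 1

Derivation:
t=0: input=0 -> V=0
t=1: input=4 -> V=0 FIRE
t=2: input=2 -> V=12
t=3: input=4 -> V=0 FIRE
t=4: input=4 -> V=0 FIRE
t=5: input=0 -> V=0
t=6: input=3 -> V=0 FIRE
t=7: input=0 -> V=0
t=8: input=4 -> V=0 FIRE
t=9: input=0 -> V=0
t=10: input=0 -> V=0
t=11: input=0 -> V=0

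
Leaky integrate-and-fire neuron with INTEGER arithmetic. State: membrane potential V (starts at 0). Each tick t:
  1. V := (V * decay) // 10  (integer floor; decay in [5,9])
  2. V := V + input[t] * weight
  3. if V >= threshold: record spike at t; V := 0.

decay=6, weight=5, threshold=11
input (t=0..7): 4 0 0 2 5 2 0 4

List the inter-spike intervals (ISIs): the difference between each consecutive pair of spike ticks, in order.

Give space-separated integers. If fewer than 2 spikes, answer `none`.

Answer: 4 3

Derivation:
t=0: input=4 -> V=0 FIRE
t=1: input=0 -> V=0
t=2: input=0 -> V=0
t=3: input=2 -> V=10
t=4: input=5 -> V=0 FIRE
t=5: input=2 -> V=10
t=6: input=0 -> V=6
t=7: input=4 -> V=0 FIRE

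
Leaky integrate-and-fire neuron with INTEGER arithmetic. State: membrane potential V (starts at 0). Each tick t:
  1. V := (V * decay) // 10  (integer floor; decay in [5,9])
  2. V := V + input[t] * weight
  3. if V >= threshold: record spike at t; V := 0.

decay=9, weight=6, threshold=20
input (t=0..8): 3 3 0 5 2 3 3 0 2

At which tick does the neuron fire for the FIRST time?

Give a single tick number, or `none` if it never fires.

t=0: input=3 -> V=18
t=1: input=3 -> V=0 FIRE
t=2: input=0 -> V=0
t=3: input=5 -> V=0 FIRE
t=4: input=2 -> V=12
t=5: input=3 -> V=0 FIRE
t=6: input=3 -> V=18
t=7: input=0 -> V=16
t=8: input=2 -> V=0 FIRE

Answer: 1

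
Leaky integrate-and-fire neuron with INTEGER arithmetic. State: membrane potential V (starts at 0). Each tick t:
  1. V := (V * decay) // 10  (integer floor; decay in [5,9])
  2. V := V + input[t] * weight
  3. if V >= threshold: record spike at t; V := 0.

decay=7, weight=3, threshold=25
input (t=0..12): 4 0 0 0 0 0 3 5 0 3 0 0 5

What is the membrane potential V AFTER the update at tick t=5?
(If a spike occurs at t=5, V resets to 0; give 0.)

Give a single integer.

t=0: input=4 -> V=12
t=1: input=0 -> V=8
t=2: input=0 -> V=5
t=3: input=0 -> V=3
t=4: input=0 -> V=2
t=5: input=0 -> V=1
t=6: input=3 -> V=9
t=7: input=5 -> V=21
t=8: input=0 -> V=14
t=9: input=3 -> V=18
t=10: input=0 -> V=12
t=11: input=0 -> V=8
t=12: input=5 -> V=20

Answer: 1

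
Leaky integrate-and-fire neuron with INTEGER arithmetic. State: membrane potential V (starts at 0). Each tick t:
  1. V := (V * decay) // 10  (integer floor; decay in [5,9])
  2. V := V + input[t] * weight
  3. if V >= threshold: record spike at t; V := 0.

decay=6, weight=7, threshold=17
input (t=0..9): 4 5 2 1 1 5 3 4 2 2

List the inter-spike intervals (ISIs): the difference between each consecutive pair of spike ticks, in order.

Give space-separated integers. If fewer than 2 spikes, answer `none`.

Answer: 1 4 1 1 2

Derivation:
t=0: input=4 -> V=0 FIRE
t=1: input=5 -> V=0 FIRE
t=2: input=2 -> V=14
t=3: input=1 -> V=15
t=4: input=1 -> V=16
t=5: input=5 -> V=0 FIRE
t=6: input=3 -> V=0 FIRE
t=7: input=4 -> V=0 FIRE
t=8: input=2 -> V=14
t=9: input=2 -> V=0 FIRE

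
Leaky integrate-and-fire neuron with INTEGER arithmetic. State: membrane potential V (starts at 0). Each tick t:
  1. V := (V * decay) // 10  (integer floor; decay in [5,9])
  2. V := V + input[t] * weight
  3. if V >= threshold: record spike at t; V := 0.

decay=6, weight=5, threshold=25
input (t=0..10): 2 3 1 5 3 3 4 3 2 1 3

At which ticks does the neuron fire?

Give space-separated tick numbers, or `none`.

Answer: 3 6

Derivation:
t=0: input=2 -> V=10
t=1: input=3 -> V=21
t=2: input=1 -> V=17
t=3: input=5 -> V=0 FIRE
t=4: input=3 -> V=15
t=5: input=3 -> V=24
t=6: input=4 -> V=0 FIRE
t=7: input=3 -> V=15
t=8: input=2 -> V=19
t=9: input=1 -> V=16
t=10: input=3 -> V=24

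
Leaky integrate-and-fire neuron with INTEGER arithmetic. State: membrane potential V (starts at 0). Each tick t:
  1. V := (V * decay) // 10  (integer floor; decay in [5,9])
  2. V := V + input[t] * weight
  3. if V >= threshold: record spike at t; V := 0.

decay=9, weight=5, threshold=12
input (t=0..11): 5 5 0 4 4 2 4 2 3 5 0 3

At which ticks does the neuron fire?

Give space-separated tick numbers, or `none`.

t=0: input=5 -> V=0 FIRE
t=1: input=5 -> V=0 FIRE
t=2: input=0 -> V=0
t=3: input=4 -> V=0 FIRE
t=4: input=4 -> V=0 FIRE
t=5: input=2 -> V=10
t=6: input=4 -> V=0 FIRE
t=7: input=2 -> V=10
t=8: input=3 -> V=0 FIRE
t=9: input=5 -> V=0 FIRE
t=10: input=0 -> V=0
t=11: input=3 -> V=0 FIRE

Answer: 0 1 3 4 6 8 9 11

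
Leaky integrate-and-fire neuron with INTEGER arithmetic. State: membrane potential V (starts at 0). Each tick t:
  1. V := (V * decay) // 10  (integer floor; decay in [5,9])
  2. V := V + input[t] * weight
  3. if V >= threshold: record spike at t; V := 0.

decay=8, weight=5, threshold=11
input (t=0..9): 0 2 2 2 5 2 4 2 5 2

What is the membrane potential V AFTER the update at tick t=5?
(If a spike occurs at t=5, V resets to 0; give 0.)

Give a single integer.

t=0: input=0 -> V=0
t=1: input=2 -> V=10
t=2: input=2 -> V=0 FIRE
t=3: input=2 -> V=10
t=4: input=5 -> V=0 FIRE
t=5: input=2 -> V=10
t=6: input=4 -> V=0 FIRE
t=7: input=2 -> V=10
t=8: input=5 -> V=0 FIRE
t=9: input=2 -> V=10

Answer: 10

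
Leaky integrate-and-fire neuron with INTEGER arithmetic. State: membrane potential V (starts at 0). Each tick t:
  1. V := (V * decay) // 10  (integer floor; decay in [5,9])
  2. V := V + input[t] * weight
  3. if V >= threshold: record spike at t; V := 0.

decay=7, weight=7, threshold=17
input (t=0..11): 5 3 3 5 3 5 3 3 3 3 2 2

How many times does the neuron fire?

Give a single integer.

Answer: 11

Derivation:
t=0: input=5 -> V=0 FIRE
t=1: input=3 -> V=0 FIRE
t=2: input=3 -> V=0 FIRE
t=3: input=5 -> V=0 FIRE
t=4: input=3 -> V=0 FIRE
t=5: input=5 -> V=0 FIRE
t=6: input=3 -> V=0 FIRE
t=7: input=3 -> V=0 FIRE
t=8: input=3 -> V=0 FIRE
t=9: input=3 -> V=0 FIRE
t=10: input=2 -> V=14
t=11: input=2 -> V=0 FIRE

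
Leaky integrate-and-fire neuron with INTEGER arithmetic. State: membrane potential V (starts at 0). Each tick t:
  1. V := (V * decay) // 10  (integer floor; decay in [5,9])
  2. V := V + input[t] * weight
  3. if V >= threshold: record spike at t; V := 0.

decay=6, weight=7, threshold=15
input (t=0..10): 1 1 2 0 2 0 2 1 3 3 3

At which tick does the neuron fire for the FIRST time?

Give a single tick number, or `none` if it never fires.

t=0: input=1 -> V=7
t=1: input=1 -> V=11
t=2: input=2 -> V=0 FIRE
t=3: input=0 -> V=0
t=4: input=2 -> V=14
t=5: input=0 -> V=8
t=6: input=2 -> V=0 FIRE
t=7: input=1 -> V=7
t=8: input=3 -> V=0 FIRE
t=9: input=3 -> V=0 FIRE
t=10: input=3 -> V=0 FIRE

Answer: 2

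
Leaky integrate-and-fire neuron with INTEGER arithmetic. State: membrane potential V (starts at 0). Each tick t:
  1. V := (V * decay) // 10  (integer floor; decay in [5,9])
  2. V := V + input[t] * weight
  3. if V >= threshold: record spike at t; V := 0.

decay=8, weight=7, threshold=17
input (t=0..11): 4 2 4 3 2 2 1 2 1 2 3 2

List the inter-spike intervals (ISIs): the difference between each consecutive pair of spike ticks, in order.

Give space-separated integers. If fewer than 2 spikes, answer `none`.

t=0: input=4 -> V=0 FIRE
t=1: input=2 -> V=14
t=2: input=4 -> V=0 FIRE
t=3: input=3 -> V=0 FIRE
t=4: input=2 -> V=14
t=5: input=2 -> V=0 FIRE
t=6: input=1 -> V=7
t=7: input=2 -> V=0 FIRE
t=8: input=1 -> V=7
t=9: input=2 -> V=0 FIRE
t=10: input=3 -> V=0 FIRE
t=11: input=2 -> V=14

Answer: 2 1 2 2 2 1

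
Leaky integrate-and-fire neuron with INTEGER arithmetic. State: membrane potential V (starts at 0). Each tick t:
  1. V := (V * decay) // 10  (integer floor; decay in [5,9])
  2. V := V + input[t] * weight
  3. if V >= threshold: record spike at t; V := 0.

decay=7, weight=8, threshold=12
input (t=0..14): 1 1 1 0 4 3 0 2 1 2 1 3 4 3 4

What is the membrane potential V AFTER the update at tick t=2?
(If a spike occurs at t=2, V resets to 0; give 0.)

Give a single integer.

t=0: input=1 -> V=8
t=1: input=1 -> V=0 FIRE
t=2: input=1 -> V=8
t=3: input=0 -> V=5
t=4: input=4 -> V=0 FIRE
t=5: input=3 -> V=0 FIRE
t=6: input=0 -> V=0
t=7: input=2 -> V=0 FIRE
t=8: input=1 -> V=8
t=9: input=2 -> V=0 FIRE
t=10: input=1 -> V=8
t=11: input=3 -> V=0 FIRE
t=12: input=4 -> V=0 FIRE
t=13: input=3 -> V=0 FIRE
t=14: input=4 -> V=0 FIRE

Answer: 8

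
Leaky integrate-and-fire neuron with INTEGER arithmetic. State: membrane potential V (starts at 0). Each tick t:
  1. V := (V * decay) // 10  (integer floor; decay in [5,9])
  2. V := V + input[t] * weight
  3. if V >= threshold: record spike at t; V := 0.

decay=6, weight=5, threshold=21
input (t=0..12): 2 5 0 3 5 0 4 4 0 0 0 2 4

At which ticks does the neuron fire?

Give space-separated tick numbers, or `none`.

t=0: input=2 -> V=10
t=1: input=5 -> V=0 FIRE
t=2: input=0 -> V=0
t=3: input=3 -> V=15
t=4: input=5 -> V=0 FIRE
t=5: input=0 -> V=0
t=6: input=4 -> V=20
t=7: input=4 -> V=0 FIRE
t=8: input=0 -> V=0
t=9: input=0 -> V=0
t=10: input=0 -> V=0
t=11: input=2 -> V=10
t=12: input=4 -> V=0 FIRE

Answer: 1 4 7 12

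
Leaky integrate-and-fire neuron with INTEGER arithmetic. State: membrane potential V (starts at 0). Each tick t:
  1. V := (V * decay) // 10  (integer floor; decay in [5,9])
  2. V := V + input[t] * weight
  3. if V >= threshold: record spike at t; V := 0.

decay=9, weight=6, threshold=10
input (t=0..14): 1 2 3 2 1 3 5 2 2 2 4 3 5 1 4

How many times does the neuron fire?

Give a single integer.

t=0: input=1 -> V=6
t=1: input=2 -> V=0 FIRE
t=2: input=3 -> V=0 FIRE
t=3: input=2 -> V=0 FIRE
t=4: input=1 -> V=6
t=5: input=3 -> V=0 FIRE
t=6: input=5 -> V=0 FIRE
t=7: input=2 -> V=0 FIRE
t=8: input=2 -> V=0 FIRE
t=9: input=2 -> V=0 FIRE
t=10: input=4 -> V=0 FIRE
t=11: input=3 -> V=0 FIRE
t=12: input=5 -> V=0 FIRE
t=13: input=1 -> V=6
t=14: input=4 -> V=0 FIRE

Answer: 12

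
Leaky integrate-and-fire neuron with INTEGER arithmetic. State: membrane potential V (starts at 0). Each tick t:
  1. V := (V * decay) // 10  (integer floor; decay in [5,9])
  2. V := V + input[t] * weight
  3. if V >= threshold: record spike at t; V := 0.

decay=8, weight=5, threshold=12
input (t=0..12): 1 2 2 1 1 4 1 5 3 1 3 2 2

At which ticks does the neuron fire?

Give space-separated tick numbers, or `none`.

Answer: 1 3 5 7 8 10 12

Derivation:
t=0: input=1 -> V=5
t=1: input=2 -> V=0 FIRE
t=2: input=2 -> V=10
t=3: input=1 -> V=0 FIRE
t=4: input=1 -> V=5
t=5: input=4 -> V=0 FIRE
t=6: input=1 -> V=5
t=7: input=5 -> V=0 FIRE
t=8: input=3 -> V=0 FIRE
t=9: input=1 -> V=5
t=10: input=3 -> V=0 FIRE
t=11: input=2 -> V=10
t=12: input=2 -> V=0 FIRE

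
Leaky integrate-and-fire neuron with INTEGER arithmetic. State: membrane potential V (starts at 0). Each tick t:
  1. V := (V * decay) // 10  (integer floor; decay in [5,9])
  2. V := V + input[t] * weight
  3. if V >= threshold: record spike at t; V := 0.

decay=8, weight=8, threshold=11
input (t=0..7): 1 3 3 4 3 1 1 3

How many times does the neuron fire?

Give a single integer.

Answer: 6

Derivation:
t=0: input=1 -> V=8
t=1: input=3 -> V=0 FIRE
t=2: input=3 -> V=0 FIRE
t=3: input=4 -> V=0 FIRE
t=4: input=3 -> V=0 FIRE
t=5: input=1 -> V=8
t=6: input=1 -> V=0 FIRE
t=7: input=3 -> V=0 FIRE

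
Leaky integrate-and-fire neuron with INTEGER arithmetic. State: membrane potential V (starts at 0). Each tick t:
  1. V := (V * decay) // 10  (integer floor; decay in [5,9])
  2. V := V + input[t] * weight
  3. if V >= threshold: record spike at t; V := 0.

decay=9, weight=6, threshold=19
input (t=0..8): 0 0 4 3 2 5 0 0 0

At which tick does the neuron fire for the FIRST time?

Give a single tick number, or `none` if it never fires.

t=0: input=0 -> V=0
t=1: input=0 -> V=0
t=2: input=4 -> V=0 FIRE
t=3: input=3 -> V=18
t=4: input=2 -> V=0 FIRE
t=5: input=5 -> V=0 FIRE
t=6: input=0 -> V=0
t=7: input=0 -> V=0
t=8: input=0 -> V=0

Answer: 2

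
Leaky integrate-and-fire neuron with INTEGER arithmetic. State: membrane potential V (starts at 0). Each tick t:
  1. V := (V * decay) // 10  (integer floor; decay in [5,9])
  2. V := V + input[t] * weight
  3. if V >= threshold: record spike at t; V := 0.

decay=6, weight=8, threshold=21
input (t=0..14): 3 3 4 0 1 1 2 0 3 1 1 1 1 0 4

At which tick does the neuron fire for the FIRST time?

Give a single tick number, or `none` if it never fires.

t=0: input=3 -> V=0 FIRE
t=1: input=3 -> V=0 FIRE
t=2: input=4 -> V=0 FIRE
t=3: input=0 -> V=0
t=4: input=1 -> V=8
t=5: input=1 -> V=12
t=6: input=2 -> V=0 FIRE
t=7: input=0 -> V=0
t=8: input=3 -> V=0 FIRE
t=9: input=1 -> V=8
t=10: input=1 -> V=12
t=11: input=1 -> V=15
t=12: input=1 -> V=17
t=13: input=0 -> V=10
t=14: input=4 -> V=0 FIRE

Answer: 0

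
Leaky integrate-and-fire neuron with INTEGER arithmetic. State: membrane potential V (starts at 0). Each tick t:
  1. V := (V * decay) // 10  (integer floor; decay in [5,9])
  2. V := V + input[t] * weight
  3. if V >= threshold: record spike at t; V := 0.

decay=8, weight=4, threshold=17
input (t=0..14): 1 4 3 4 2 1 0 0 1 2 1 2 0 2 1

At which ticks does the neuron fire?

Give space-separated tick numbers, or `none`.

t=0: input=1 -> V=4
t=1: input=4 -> V=0 FIRE
t=2: input=3 -> V=12
t=3: input=4 -> V=0 FIRE
t=4: input=2 -> V=8
t=5: input=1 -> V=10
t=6: input=0 -> V=8
t=7: input=0 -> V=6
t=8: input=1 -> V=8
t=9: input=2 -> V=14
t=10: input=1 -> V=15
t=11: input=2 -> V=0 FIRE
t=12: input=0 -> V=0
t=13: input=2 -> V=8
t=14: input=1 -> V=10

Answer: 1 3 11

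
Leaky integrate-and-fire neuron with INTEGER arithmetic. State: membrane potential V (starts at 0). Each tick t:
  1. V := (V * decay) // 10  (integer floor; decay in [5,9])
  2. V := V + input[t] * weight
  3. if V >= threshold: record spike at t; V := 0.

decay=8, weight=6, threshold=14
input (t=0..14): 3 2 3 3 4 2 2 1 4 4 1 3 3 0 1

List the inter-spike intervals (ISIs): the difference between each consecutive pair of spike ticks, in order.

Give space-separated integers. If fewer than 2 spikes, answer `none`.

t=0: input=3 -> V=0 FIRE
t=1: input=2 -> V=12
t=2: input=3 -> V=0 FIRE
t=3: input=3 -> V=0 FIRE
t=4: input=4 -> V=0 FIRE
t=5: input=2 -> V=12
t=6: input=2 -> V=0 FIRE
t=7: input=1 -> V=6
t=8: input=4 -> V=0 FIRE
t=9: input=4 -> V=0 FIRE
t=10: input=1 -> V=6
t=11: input=3 -> V=0 FIRE
t=12: input=3 -> V=0 FIRE
t=13: input=0 -> V=0
t=14: input=1 -> V=6

Answer: 2 1 1 2 2 1 2 1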